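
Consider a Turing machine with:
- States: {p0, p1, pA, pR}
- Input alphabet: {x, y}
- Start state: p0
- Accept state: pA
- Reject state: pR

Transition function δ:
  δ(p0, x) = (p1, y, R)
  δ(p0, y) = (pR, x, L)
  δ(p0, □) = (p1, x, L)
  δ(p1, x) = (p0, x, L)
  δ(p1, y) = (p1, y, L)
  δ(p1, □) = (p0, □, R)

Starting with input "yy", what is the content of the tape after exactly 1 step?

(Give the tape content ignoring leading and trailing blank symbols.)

Execution trace:
Initial: [p0]yy
Step 1: δ(p0, y) = (pR, x, L) → [pR]□xy

The machine reaches the reject state pR and halts.

After 1 step, the tape (ignoring leading/trailing blanks) is: xy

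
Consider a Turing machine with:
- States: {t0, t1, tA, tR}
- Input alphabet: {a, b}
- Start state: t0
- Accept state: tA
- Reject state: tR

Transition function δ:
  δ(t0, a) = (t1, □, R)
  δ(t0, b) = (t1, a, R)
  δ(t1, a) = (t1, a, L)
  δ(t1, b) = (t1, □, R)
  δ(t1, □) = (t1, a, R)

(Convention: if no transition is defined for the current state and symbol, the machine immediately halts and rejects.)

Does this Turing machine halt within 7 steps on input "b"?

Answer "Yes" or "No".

Execution trace:
Initial: [t0]b
Step 1: δ(t0, b) = (t1, a, R) → a[t1]□
Step 2: δ(t1, □) = (t1, a, R) → aa[t1]□
Step 3: δ(t1, □) = (t1, a, R) → aaa[t1]□
Step 4: δ(t1, □) = (t1, a, R) → aaaa[t1]□
Step 5: δ(t1, □) = (t1, a, R) → aaaaa[t1]□
Step 6: δ(t1, □) = (t1, a, R) → aaaaaa[t1]□
Step 7: δ(t1, □) = (t1, a, R) → aaaaaaa[t1]□

The machine has not reached a halting state after 7 steps.
The machine did not halt within the 7-step bound.

Answer: No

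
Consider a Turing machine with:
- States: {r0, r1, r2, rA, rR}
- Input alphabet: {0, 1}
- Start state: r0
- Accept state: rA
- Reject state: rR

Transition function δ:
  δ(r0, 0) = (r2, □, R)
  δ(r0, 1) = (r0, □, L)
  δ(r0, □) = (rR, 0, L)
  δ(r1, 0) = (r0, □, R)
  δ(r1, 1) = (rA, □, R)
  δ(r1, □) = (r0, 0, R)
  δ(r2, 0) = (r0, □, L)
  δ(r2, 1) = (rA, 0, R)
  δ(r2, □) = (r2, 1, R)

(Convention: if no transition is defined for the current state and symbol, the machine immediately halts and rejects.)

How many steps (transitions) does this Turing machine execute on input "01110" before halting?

Execution trace:
Initial: [r0]01110
Step 1: δ(r0, 0) = (r2, □, R) → □[r2]1110
Step 2: δ(r2, 1) = (rA, 0, R) → □0[rA]110

The machine reaches the accept state rA and halts.

The machine executed 2 steps before halting.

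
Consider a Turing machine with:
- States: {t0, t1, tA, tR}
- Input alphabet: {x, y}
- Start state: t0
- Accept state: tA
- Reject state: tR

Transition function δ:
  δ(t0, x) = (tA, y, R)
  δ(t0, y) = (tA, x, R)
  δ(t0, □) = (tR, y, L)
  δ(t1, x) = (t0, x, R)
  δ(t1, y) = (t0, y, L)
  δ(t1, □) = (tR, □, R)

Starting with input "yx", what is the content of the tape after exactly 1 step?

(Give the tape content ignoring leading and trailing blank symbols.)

Execution trace:
Initial: [t0]yx
Step 1: δ(t0, y) = (tA, x, R) → x[tA]x

The machine reaches the accept state tA and halts.

After 1 step, the tape (ignoring leading/trailing blanks) is: xx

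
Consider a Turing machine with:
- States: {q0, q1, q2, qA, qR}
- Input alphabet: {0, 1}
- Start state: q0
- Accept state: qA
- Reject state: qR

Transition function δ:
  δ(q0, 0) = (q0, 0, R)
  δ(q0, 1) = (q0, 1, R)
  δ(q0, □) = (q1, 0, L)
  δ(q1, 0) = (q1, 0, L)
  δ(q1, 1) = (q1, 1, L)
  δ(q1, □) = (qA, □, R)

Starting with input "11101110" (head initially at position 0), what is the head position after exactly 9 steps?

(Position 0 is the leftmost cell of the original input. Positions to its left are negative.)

Execution trace (head position shown):
Step 0: [q0]11101110  (head at position 0)
Step 1: move right → 1[q0]1101110  (head at position 1)
Step 2: move right → 11[q0]101110  (head at position 2)
Step 3: move right → 111[q0]01110  (head at position 3)
Step 4: move right → 1110[q0]1110  (head at position 4)
Step 5: move right → 11101[q0]110  (head at position 5)
Step 6: move right → 111011[q0]10  (head at position 6)
Step 7: move right → 1110111[q0]0  (head at position 7)
Step 8: move right → 11101110[q0]□  (head at position 8)
Step 9: move left → 1110111[q1]00  (head at position 7)

After 9 steps, the head is at position 7.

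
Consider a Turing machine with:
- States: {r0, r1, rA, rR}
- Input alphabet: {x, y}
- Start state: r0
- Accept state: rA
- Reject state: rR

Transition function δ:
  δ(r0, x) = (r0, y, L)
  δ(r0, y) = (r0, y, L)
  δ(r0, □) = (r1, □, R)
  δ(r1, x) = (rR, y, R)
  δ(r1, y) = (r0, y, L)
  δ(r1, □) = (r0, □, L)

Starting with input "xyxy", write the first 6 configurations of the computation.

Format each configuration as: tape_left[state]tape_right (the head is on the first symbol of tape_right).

Transitions applied:
Step 1: δ(r0, x) = (r0, y, L)
Step 2: δ(r0, □) = (r1, □, R)
Step 3: δ(r1, y) = (r0, y, L)
Step 4: δ(r0, □) = (r1, □, R)
Step 5: δ(r1, y) = (r0, y, L)

The first 6 configurations are:
[r0]xyxy ⊢ [r0]□yyxy ⊢ □[r1]yyxy ⊢ [r0]□yyxy ⊢ □[r1]yyxy ⊢ [r0]□yyxy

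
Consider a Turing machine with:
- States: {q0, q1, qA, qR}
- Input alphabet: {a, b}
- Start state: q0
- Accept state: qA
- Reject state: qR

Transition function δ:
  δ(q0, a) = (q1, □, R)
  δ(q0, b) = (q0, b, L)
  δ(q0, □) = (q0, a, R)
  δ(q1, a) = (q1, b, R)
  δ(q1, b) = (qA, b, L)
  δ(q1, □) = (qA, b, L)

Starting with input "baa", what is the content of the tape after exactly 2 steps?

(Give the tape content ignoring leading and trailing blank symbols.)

Execution trace:
Initial: [q0]baa
Step 1: δ(q0, b) = (q0, b, L) → [q0]□baa
Step 2: δ(q0, □) = (q0, a, R) → a[q0]baa

After 2 steps, the tape (ignoring leading/trailing blanks) is: abaa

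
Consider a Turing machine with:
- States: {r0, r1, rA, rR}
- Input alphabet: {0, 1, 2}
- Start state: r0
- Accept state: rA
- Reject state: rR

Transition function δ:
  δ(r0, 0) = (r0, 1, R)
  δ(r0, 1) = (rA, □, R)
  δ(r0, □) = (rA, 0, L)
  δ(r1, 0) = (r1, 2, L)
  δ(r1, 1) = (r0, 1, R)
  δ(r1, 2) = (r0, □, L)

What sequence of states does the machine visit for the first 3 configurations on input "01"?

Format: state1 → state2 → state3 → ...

Execution trace:
Initial: [r0]01
Step 1: δ(r0, 0) = (r0, 1, R) → 1[r0]1
Step 2: δ(r0, 1) = (rA, □, R) → 1□[rA]□

The machine reaches the accept state rA and halts.

State sequence: r0 → r0 → rA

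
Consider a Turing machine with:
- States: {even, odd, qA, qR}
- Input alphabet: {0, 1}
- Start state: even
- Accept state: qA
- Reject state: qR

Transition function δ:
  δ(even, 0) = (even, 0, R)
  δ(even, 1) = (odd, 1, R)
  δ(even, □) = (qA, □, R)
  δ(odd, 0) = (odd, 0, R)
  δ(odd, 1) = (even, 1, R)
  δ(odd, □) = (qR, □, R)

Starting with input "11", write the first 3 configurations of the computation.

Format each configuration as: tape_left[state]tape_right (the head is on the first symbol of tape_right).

Transitions applied:
Step 1: δ(even, 1) = (odd, 1, R)
Step 2: δ(odd, 1) = (even, 1, R)

The first 3 configurations are:
[even]11 ⊢ 1[odd]1 ⊢ 11[even]□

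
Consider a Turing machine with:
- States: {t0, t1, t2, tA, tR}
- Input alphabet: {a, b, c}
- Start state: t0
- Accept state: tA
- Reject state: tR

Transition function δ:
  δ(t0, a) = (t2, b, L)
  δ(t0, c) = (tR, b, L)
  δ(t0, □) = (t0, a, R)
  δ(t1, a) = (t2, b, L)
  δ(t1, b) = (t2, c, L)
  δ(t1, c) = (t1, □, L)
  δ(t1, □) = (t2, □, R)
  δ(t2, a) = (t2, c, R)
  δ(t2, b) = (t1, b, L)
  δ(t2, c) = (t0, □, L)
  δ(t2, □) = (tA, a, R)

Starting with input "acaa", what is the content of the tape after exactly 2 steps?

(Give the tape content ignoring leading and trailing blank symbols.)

Execution trace:
Initial: [t0]acaa
Step 1: δ(t0, a) = (t2, b, L) → [t2]□bcaa
Step 2: δ(t2, □) = (tA, a, R) → a[tA]bcaa

The machine reaches the accept state tA and halts.

After 2 steps, the tape (ignoring leading/trailing blanks) is: abcaa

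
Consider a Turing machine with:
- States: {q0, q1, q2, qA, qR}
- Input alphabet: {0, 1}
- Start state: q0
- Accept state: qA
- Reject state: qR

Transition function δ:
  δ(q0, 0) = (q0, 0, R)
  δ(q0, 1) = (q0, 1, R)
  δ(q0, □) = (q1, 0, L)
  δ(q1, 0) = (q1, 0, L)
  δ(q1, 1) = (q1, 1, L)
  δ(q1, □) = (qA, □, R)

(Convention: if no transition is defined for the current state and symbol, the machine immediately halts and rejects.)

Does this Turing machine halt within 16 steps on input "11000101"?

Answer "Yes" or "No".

Execution trace:
Initial: [q0]11000101
Step 1: δ(q0, 1) = (q0, 1, R) → 1[q0]1000101
Step 2: δ(q0, 1) = (q0, 1, R) → 11[q0]000101
Step 3: δ(q0, 0) = (q0, 0, R) → 110[q0]00101
Step 4: δ(q0, 0) = (q0, 0, R) → 1100[q0]0101
Step 5: δ(q0, 0) = (q0, 0, R) → 11000[q0]101
Step 6: δ(q0, 1) = (q0, 1, R) → 110001[q0]01
Step 7: δ(q0, 0) = (q0, 0, R) → 1100010[q0]1
Step 8: δ(q0, 1) = (q0, 1, R) → 11000101[q0]□
Step 9: δ(q0, □) = (q1, 0, L) → 1100010[q1]10
Step 10: δ(q1, 1) = (q1, 1, L) → 110001[q1]010
Step 11: δ(q1, 0) = (q1, 0, L) → 11000[q1]1010
Step 12: δ(q1, 1) = (q1, 1, L) → 1100[q1]01010
Step 13: δ(q1, 0) = (q1, 0, L) → 110[q1]001010
Step 14: δ(q1, 0) = (q1, 0, L) → 11[q1]0001010
Step 15: δ(q1, 0) = (q1, 0, L) → 1[q1]10001010
Step 16: δ(q1, 1) = (q1, 1, L) → [q1]110001010

The machine has not reached a halting state after 16 steps.
The machine did not halt within the 16-step bound.

Answer: No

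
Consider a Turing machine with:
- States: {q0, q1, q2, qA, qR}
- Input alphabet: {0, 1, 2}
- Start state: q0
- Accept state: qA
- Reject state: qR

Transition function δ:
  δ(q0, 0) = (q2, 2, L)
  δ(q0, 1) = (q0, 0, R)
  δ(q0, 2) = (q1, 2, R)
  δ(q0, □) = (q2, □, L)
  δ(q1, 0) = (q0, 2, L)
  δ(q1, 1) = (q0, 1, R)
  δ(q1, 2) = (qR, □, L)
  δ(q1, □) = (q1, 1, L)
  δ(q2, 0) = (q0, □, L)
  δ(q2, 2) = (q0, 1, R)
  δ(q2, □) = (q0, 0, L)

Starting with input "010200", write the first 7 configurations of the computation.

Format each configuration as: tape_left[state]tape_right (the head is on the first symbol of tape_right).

Transitions applied:
Step 1: δ(q0, 0) = (q2, 2, L)
Step 2: δ(q2, □) = (q0, 0, L)
Step 3: δ(q0, □) = (q2, □, L)
Step 4: δ(q2, □) = (q0, 0, L)
Step 5: δ(q0, □) = (q2, □, L)
Step 6: δ(q2, □) = (q0, 0, L)

The first 7 configurations are:
[q0]010200 ⊢ [q2]□210200 ⊢ [q0]□0210200 ⊢ [q2]□□0210200 ⊢ [q0]□0□0210200 ⊢ [q2]□□0□0210200 ⊢ [q0]□0□0□0210200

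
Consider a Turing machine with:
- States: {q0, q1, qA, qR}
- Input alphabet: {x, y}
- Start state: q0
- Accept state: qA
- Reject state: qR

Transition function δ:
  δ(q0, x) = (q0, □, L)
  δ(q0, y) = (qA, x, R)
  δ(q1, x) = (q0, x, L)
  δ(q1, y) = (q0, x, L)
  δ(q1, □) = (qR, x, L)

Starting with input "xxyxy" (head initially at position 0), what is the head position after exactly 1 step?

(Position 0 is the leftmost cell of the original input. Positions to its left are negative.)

Execution trace (head position shown):
Step 0: [q0]xxyxy  (head at position 0)
Step 1: move left → [q0]□□xyxy  (head at position -1)

After 1 step, the head is at position -1.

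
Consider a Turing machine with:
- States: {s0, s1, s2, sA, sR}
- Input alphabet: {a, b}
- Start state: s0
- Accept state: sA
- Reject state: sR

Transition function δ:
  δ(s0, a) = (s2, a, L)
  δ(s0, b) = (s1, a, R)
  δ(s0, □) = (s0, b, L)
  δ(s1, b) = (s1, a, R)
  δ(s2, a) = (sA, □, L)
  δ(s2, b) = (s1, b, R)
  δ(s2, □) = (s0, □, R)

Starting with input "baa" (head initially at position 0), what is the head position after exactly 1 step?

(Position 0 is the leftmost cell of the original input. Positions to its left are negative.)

Execution trace (head position shown):
Step 0: [s0]baa  (head at position 0)
Step 1: move right → a[s1]aa  (head at position 1)

After 1 step, the head is at position 1.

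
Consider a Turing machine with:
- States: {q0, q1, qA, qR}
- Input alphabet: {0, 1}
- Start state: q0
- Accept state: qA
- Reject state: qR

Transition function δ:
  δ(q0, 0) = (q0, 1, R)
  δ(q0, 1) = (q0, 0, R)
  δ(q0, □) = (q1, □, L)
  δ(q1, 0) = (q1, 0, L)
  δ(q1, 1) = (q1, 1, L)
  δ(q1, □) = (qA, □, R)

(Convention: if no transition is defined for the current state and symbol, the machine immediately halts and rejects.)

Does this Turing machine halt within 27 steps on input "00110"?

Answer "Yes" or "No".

Execution trace:
Initial: [q0]00110
Step 1: δ(q0, 0) = (q0, 1, R) → 1[q0]0110
Step 2: δ(q0, 0) = (q0, 1, R) → 11[q0]110
Step 3: δ(q0, 1) = (q0, 0, R) → 110[q0]10
Step 4: δ(q0, 1) = (q0, 0, R) → 1100[q0]0
Step 5: δ(q0, 0) = (q0, 1, R) → 11001[q0]□
Step 6: δ(q0, □) = (q1, □, L) → 1100[q1]1□
Step 7: δ(q1, 1) = (q1, 1, L) → 110[q1]01□
Step 8: δ(q1, 0) = (q1, 0, L) → 11[q1]001□
Step 9: δ(q1, 0) = (q1, 0, L) → 1[q1]1001□
Step 10: δ(q1, 1) = (q1, 1, L) → [q1]11001□
Step 11: δ(q1, 1) = (q1, 1, L) → [q1]□11001□
Step 12: δ(q1, □) = (qA, □, R) → □[qA]11001□

The machine reaches the accept state qA and halts.
The machine halted after 12 steps (within the 27-step bound).

Answer: Yes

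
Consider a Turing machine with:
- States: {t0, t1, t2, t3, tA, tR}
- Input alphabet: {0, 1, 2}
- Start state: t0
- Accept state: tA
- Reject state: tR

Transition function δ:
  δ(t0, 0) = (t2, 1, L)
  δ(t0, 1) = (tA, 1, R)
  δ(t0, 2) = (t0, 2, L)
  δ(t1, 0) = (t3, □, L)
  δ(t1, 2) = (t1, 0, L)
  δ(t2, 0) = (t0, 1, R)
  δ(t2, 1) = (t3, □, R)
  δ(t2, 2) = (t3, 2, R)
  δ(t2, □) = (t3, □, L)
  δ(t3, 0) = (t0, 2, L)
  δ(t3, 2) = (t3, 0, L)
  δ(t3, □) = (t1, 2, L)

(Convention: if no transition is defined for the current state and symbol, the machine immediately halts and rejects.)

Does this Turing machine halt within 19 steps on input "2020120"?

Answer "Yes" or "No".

Execution trace:
Initial: [t0]2020120
Step 1: δ(t0, 2) = (t0, 2, L) → [t0]□2020120

No transition is defined for δ(t0, □). By convention the machine halts and rejects.
The machine halted after 1 step (within the 19-step bound).

Answer: Yes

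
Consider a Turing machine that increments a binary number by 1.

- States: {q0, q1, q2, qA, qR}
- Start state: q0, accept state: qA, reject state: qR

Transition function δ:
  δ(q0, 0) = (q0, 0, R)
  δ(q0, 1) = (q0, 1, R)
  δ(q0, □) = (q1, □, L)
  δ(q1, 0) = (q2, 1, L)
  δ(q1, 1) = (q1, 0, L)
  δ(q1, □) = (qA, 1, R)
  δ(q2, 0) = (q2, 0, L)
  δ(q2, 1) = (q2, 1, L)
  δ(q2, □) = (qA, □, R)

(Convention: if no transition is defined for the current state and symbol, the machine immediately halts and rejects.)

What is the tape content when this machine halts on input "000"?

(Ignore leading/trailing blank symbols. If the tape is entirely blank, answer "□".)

Execution trace:
Initial: [q0]000
Step 1: δ(q0, 0) = (q0, 0, R) → 0[q0]00
Step 2: δ(q0, 0) = (q0, 0, R) → 00[q0]0
Step 3: δ(q0, 0) = (q0, 0, R) → 000[q0]□
Step 4: δ(q0, □) = (q1, □, L) → 00[q1]0□
Step 5: δ(q1, 0) = (q2, 1, L) → 0[q2]01□
Step 6: δ(q2, 0) = (q2, 0, L) → [q2]001□
Step 7: δ(q2, 0) = (q2, 0, L) → [q2]□001□
Step 8: δ(q2, □) = (qA, □, R) → □[qA]001□

The machine reaches the accept state qA and halts.

Final tape (ignoring leading/trailing blanks): 001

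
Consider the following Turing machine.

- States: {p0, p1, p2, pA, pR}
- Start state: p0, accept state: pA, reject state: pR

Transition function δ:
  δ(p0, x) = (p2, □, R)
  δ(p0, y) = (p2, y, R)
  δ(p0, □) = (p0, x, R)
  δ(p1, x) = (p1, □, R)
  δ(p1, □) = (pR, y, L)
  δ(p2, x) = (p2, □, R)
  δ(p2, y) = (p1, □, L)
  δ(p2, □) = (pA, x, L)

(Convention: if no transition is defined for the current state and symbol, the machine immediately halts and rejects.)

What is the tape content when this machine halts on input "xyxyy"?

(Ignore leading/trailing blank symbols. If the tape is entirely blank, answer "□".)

Execution trace:
Initial: [p0]xyxyy
Step 1: δ(p0, x) = (p2, □, R) → □[p2]yxyy
Step 2: δ(p2, y) = (p1, □, L) → [p1]□□xyy
Step 3: δ(p1, □) = (pR, y, L) → [pR]□y□xyy

The machine reaches the reject state pR and halts.

Final tape (ignoring leading/trailing blanks): y□xyy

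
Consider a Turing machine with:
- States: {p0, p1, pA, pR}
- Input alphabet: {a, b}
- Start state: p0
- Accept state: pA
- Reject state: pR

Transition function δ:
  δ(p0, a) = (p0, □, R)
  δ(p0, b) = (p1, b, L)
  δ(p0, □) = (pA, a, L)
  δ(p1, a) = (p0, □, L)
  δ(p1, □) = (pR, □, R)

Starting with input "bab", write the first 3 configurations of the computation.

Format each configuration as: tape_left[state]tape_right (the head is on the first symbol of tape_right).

Transitions applied:
Step 1: δ(p0, b) = (p1, b, L)
Step 2: δ(p1, □) = (pR, □, R)

The first 3 configurations are:
[p0]bab ⊢ [p1]□bab ⊢ □[pR]bab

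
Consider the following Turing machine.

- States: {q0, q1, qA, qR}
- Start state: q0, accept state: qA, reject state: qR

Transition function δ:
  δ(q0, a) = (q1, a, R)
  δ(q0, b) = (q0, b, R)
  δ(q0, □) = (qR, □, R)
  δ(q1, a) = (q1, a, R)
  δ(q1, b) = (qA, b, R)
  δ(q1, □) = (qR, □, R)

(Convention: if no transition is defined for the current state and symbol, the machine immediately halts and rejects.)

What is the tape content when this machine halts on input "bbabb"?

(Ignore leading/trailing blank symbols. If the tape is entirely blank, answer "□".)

Execution trace:
Initial: [q0]bbabb
Step 1: δ(q0, b) = (q0, b, R) → b[q0]babb
Step 2: δ(q0, b) = (q0, b, R) → bb[q0]abb
Step 3: δ(q0, a) = (q1, a, R) → bba[q1]bb
Step 4: δ(q1, b) = (qA, b, R) → bbab[qA]b

The machine reaches the accept state qA and halts.

Final tape (ignoring leading/trailing blanks): bbabb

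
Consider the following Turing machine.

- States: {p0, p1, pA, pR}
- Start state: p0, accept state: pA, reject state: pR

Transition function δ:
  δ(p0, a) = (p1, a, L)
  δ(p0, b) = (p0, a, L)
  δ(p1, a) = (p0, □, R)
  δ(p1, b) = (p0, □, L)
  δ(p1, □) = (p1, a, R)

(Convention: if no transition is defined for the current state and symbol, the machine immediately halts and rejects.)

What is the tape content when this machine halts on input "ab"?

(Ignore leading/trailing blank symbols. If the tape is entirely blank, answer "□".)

Execution trace:
Initial: [p0]ab
Step 1: δ(p0, a) = (p1, a, L) → [p1]□ab
Step 2: δ(p1, □) = (p1, a, R) → a[p1]ab
Step 3: δ(p1, a) = (p0, □, R) → a□[p0]b
Step 4: δ(p0, b) = (p0, a, L) → a[p0]□a

No transition is defined for δ(p0, □). By convention the machine halts and rejects.

Final tape (ignoring leading/trailing blanks): a□a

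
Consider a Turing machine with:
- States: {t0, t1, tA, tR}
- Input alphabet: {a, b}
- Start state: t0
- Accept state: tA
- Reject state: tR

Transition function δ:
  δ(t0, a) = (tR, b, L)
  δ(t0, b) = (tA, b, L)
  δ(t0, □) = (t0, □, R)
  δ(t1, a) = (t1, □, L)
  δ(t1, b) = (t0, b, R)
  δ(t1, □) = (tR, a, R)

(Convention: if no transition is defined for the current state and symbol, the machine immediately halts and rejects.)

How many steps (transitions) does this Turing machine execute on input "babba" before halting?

Execution trace:
Initial: [t0]babba
Step 1: δ(t0, b) = (tA, b, L) → [tA]□babba

The machine reaches the accept state tA and halts.

The machine executed 1 step before halting.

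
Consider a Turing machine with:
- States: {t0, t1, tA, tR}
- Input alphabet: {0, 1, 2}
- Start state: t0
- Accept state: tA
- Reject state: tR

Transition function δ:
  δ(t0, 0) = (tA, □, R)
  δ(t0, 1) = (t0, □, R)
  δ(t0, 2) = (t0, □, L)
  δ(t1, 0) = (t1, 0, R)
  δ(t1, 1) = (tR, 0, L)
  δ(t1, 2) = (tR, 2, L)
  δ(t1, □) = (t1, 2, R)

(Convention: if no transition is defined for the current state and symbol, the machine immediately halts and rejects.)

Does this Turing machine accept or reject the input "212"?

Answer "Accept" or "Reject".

Execution trace:
Initial: [t0]212
Step 1: δ(t0, 2) = (t0, □, L) → [t0]□□12

No transition is defined for δ(t0, □). By convention the machine halts and rejects.

Answer: Reject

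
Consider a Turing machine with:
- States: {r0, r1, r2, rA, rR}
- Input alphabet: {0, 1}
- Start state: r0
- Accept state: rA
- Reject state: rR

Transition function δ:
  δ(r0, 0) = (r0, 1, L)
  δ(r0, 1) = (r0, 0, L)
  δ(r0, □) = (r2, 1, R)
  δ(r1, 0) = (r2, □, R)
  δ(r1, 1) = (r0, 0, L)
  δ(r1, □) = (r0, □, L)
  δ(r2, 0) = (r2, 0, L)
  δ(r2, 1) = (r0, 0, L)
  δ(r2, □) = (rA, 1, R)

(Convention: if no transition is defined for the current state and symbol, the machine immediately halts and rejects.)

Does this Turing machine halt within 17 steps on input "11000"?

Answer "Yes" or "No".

Execution trace:
Initial: [r0]11000
Step 1: δ(r0, 1) = (r0, 0, L) → [r0]□01000
Step 2: δ(r0, □) = (r2, 1, R) → 1[r2]01000
Step 3: δ(r2, 0) = (r2, 0, L) → [r2]101000
Step 4: δ(r2, 1) = (r0, 0, L) → [r0]□001000
Step 5: δ(r0, □) = (r2, 1, R) → 1[r2]001000
Step 6: δ(r2, 0) = (r2, 0, L) → [r2]1001000
Step 7: δ(r2, 1) = (r0, 0, L) → [r0]□0001000
Step 8: δ(r0, □) = (r2, 1, R) → 1[r2]0001000
Step 9: δ(r2, 0) = (r2, 0, L) → [r2]10001000
Step 10: δ(r2, 1) = (r0, 0, L) → [r0]□00001000
Step 11: δ(r0, □) = (r2, 1, R) → 1[r2]00001000
Step 12: δ(r2, 0) = (r2, 0, L) → [r2]100001000
Step 13: δ(r2, 1) = (r0, 0, L) → [r0]□000001000
Step 14: δ(r0, □) = (r2, 1, R) → 1[r2]000001000
Step 15: δ(r2, 0) = (r2, 0, L) → [r2]1000001000
Step 16: δ(r2, 1) = (r0, 0, L) → [r0]□0000001000
Step 17: δ(r0, □) = (r2, 1, R) → 1[r2]0000001000

The machine has not reached a halting state after 17 steps.
The machine did not halt within the 17-step bound.

Answer: No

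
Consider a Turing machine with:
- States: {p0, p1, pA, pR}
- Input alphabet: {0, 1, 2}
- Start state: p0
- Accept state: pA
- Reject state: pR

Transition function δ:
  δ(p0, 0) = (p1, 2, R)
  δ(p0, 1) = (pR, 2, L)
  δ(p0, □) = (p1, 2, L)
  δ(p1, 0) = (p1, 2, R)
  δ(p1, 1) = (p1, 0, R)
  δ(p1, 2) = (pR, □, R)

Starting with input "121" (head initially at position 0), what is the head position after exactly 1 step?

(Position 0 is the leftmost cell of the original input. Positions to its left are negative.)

Execution trace (head position shown):
Step 0: [p0]121  (head at position 0)
Step 1: move left → [pR]□221  (head at position -1)

After 1 step, the head is at position -1.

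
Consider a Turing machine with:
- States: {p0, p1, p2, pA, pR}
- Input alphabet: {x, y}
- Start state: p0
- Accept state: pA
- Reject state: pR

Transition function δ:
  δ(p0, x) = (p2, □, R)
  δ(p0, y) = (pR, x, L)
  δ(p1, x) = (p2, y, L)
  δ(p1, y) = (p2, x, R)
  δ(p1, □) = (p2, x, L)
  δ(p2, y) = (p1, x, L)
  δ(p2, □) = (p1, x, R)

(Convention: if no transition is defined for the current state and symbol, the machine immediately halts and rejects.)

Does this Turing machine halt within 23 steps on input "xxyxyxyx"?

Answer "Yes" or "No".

Execution trace:
Initial: [p0]xxyxyxyx
Step 1: δ(p0, x) = (p2, □, R) → □[p2]xyxyxyx

No transition is defined for δ(p2, x). By convention the machine halts and rejects.
The machine halted after 1 step (within the 23-step bound).

Answer: Yes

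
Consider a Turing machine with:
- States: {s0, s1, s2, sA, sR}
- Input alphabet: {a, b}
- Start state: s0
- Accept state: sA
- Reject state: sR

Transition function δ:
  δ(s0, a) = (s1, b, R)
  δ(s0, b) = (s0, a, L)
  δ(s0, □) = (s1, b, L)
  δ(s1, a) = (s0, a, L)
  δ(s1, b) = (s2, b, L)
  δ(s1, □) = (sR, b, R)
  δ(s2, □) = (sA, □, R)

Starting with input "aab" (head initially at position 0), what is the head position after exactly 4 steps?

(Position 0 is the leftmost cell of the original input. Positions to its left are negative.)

Execution trace (head position shown):
Step 0: [s0]aab  (head at position 0)
Step 1: move right → b[s1]ab  (head at position 1)
Step 2: move left → [s0]bab  (head at position 0)
Step 3: move left → [s0]□aab  (head at position -1)
Step 4: move left → [s1]□baab  (head at position -2)

After 4 steps, the head is at position -2.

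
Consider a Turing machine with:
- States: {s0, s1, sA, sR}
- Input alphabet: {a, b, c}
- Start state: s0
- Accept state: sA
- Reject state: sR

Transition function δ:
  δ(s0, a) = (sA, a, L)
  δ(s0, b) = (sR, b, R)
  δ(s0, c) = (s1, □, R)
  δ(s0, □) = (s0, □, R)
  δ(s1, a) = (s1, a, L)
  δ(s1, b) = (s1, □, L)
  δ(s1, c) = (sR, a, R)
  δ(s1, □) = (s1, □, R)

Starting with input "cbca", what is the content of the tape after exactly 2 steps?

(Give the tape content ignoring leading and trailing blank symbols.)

Execution trace:
Initial: [s0]cbca
Step 1: δ(s0, c) = (s1, □, R) → □[s1]bca
Step 2: δ(s1, b) = (s1, □, L) → [s1]□□ca

After 2 steps, the tape (ignoring leading/trailing blanks) is: ca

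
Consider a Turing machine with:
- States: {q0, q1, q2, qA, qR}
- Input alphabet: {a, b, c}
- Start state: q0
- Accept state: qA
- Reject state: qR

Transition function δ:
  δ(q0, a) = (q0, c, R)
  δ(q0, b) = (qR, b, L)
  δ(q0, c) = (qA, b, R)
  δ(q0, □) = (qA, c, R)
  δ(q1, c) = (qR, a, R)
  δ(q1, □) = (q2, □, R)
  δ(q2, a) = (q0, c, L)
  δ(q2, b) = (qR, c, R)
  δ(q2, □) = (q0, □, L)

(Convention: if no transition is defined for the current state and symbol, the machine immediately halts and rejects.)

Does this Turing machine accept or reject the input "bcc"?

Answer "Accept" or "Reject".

Execution trace:
Initial: [q0]bcc
Step 1: δ(q0, b) = (qR, b, L) → [qR]□bcc

The machine reaches the reject state qR and halts.

Answer: Reject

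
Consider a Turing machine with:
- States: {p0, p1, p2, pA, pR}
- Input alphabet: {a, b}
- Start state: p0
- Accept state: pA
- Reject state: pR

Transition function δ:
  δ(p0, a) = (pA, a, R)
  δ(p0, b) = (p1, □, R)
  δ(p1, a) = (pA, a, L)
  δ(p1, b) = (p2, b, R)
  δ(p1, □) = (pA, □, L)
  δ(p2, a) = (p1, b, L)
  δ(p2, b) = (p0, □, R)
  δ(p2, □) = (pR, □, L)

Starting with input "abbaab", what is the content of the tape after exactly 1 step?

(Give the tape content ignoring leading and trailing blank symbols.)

Execution trace:
Initial: [p0]abbaab
Step 1: δ(p0, a) = (pA, a, R) → a[pA]bbaab

The machine reaches the accept state pA and halts.

After 1 step, the tape (ignoring leading/trailing blanks) is: abbaab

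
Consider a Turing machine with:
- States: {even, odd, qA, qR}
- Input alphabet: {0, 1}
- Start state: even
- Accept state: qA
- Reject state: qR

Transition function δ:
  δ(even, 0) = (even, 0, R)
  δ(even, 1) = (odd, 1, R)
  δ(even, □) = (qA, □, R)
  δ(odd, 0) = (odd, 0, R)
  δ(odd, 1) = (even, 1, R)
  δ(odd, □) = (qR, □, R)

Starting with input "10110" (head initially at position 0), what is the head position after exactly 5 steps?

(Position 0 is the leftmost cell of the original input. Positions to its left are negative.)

Execution trace (head position shown):
Step 0: [even]10110  (head at position 0)
Step 1: move right → 1[odd]0110  (head at position 1)
Step 2: move right → 10[odd]110  (head at position 2)
Step 3: move right → 101[even]10  (head at position 3)
Step 4: move right → 1011[odd]0  (head at position 4)
Step 5: move right → 10110[odd]□  (head at position 5)

After 5 steps, the head is at position 5.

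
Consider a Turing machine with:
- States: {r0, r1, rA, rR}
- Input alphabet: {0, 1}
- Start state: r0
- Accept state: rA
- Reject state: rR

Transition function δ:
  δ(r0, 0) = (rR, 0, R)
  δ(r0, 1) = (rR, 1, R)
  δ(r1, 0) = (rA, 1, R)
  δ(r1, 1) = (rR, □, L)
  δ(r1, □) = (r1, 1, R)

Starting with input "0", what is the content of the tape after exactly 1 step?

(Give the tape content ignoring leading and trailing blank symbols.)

Execution trace:
Initial: [r0]0
Step 1: δ(r0, 0) = (rR, 0, R) → 0[rR]□

The machine reaches the reject state rR and halts.

After 1 step, the tape (ignoring leading/trailing blanks) is: 0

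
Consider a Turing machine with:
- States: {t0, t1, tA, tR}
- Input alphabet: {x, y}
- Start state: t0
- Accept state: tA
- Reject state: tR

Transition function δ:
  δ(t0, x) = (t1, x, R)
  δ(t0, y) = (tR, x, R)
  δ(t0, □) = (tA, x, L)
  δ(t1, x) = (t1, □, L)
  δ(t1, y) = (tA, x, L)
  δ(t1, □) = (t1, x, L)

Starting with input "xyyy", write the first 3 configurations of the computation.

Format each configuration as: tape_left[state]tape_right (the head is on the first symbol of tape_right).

Transitions applied:
Step 1: δ(t0, x) = (t1, x, R)
Step 2: δ(t1, y) = (tA, x, L)

The first 3 configurations are:
[t0]xyyy ⊢ x[t1]yyy ⊢ [tA]xxyy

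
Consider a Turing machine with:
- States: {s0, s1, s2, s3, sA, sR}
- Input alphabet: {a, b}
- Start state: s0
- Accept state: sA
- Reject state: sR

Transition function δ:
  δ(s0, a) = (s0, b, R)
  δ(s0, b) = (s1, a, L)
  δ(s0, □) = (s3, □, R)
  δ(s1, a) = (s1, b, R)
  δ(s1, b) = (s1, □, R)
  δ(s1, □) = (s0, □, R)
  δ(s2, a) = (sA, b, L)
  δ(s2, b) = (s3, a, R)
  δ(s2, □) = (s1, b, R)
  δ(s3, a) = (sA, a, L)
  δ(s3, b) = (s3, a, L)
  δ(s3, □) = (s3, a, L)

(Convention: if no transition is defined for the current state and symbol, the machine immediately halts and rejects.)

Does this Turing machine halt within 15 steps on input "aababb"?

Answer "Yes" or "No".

Execution trace:
Initial: [s0]aababb
Step 1: δ(s0, a) = (s0, b, R) → b[s0]ababb
Step 2: δ(s0, a) = (s0, b, R) → bb[s0]babb
Step 3: δ(s0, b) = (s1, a, L) → b[s1]baabb
Step 4: δ(s1, b) = (s1, □, R) → b□[s1]aabb
Step 5: δ(s1, a) = (s1, b, R) → b□b[s1]abb
Step 6: δ(s1, a) = (s1, b, R) → b□bb[s1]bb
Step 7: δ(s1, b) = (s1, □, R) → b□bb□[s1]b
Step 8: δ(s1, b) = (s1, □, R) → b□bb□□[s1]□
Step 9: δ(s1, □) = (s0, □, R) → b□bb□□□[s0]□
Step 10: δ(s0, □) = (s3, □, R) → b□bb□□□□[s3]□
Step 11: δ(s3, □) = (s3, a, L) → b□bb□□□[s3]□a
Step 12: δ(s3, □) = (s3, a, L) → b□bb□□[s3]□aa
Step 13: δ(s3, □) = (s3, a, L) → b□bb□[s3]□aaa
Step 14: δ(s3, □) = (s3, a, L) → b□bb[s3]□aaaa
Step 15: δ(s3, □) = (s3, a, L) → b□b[s3]baaaaa

The machine has not reached a halting state after 15 steps.
The machine did not halt within the 15-step bound.

Answer: No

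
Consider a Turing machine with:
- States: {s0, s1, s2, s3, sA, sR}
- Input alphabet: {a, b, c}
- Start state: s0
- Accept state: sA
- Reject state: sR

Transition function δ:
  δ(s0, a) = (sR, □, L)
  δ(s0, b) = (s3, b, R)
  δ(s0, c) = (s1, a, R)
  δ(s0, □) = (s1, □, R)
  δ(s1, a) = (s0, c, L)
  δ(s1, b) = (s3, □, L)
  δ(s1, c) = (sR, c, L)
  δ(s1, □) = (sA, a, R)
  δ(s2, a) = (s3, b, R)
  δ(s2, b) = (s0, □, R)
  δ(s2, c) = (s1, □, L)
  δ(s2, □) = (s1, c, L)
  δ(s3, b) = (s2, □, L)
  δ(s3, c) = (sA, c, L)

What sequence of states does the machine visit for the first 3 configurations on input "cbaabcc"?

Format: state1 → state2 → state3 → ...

Execution trace:
Initial: [s0]cbaabcc
Step 1: δ(s0, c) = (s1, a, R) → a[s1]baabcc
Step 2: δ(s1, b) = (s3, □, L) → [s3]a□aabcc

No transition is defined for δ(s3, a). By convention the machine halts and rejects.

State sequence: s0 → s1 → s3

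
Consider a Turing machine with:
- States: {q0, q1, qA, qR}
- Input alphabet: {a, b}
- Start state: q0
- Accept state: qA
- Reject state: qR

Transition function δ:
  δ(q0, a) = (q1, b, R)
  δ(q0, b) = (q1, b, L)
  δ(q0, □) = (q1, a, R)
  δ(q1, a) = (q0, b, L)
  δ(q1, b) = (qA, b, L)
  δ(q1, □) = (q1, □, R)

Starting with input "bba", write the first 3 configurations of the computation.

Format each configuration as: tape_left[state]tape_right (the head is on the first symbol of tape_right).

Transitions applied:
Step 1: δ(q0, b) = (q1, b, L)
Step 2: δ(q1, □) = (q1, □, R)

The first 3 configurations are:
[q0]bba ⊢ [q1]□bba ⊢ □[q1]bba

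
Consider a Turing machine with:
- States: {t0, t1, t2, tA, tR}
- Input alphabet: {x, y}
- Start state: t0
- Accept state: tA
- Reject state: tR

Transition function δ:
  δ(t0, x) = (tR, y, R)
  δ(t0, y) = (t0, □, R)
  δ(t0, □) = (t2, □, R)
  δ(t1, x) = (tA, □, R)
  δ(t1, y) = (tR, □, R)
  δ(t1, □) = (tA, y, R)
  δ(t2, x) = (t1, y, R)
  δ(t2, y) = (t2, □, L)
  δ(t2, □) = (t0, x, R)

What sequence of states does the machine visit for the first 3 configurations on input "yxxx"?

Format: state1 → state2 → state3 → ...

Execution trace:
Initial: [t0]yxxx
Step 1: δ(t0, y) = (t0, □, R) → □[t0]xxx
Step 2: δ(t0, x) = (tR, y, R) → □y[tR]xx

The machine reaches the reject state tR and halts.

State sequence: t0 → t0 → tR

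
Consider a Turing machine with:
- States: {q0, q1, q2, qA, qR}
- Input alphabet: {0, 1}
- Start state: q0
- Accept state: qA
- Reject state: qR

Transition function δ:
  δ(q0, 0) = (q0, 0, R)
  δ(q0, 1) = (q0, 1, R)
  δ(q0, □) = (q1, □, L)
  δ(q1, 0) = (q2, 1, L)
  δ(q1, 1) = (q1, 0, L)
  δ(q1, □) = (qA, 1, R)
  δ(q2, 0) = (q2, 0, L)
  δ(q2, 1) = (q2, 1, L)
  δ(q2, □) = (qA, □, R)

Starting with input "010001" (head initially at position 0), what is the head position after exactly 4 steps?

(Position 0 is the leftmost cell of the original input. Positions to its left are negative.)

Execution trace (head position shown):
Step 0: [q0]010001  (head at position 0)
Step 1: move right → 0[q0]10001  (head at position 1)
Step 2: move right → 01[q0]0001  (head at position 2)
Step 3: move right → 010[q0]001  (head at position 3)
Step 4: move right → 0100[q0]01  (head at position 4)

After 4 steps, the head is at position 4.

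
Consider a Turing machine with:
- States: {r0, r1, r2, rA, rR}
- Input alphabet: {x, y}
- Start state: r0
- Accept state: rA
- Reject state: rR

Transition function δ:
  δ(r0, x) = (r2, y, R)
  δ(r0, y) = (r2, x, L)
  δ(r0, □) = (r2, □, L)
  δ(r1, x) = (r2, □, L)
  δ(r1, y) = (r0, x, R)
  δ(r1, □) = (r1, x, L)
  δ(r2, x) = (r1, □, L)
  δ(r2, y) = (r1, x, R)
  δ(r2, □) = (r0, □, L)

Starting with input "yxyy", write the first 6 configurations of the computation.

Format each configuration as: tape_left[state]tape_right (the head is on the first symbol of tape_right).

Transitions applied:
Step 1: δ(r0, y) = (r2, x, L)
Step 2: δ(r2, □) = (r0, □, L)
Step 3: δ(r0, □) = (r2, □, L)
Step 4: δ(r2, □) = (r0, □, L)
Step 5: δ(r0, □) = (r2, □, L)

The first 6 configurations are:
[r0]yxyy ⊢ [r2]□xxyy ⊢ [r0]□□xxyy ⊢ [r2]□□□xxyy ⊢ [r0]□□□□xxyy ⊢ [r2]□□□□□xxyy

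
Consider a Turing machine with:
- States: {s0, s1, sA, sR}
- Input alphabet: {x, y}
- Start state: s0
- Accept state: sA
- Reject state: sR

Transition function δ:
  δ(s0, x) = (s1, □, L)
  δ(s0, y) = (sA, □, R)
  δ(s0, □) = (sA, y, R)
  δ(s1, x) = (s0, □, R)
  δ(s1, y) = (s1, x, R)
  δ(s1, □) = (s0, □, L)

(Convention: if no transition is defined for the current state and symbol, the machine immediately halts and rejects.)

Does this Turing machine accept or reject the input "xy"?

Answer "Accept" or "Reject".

Execution trace:
Initial: [s0]xy
Step 1: δ(s0, x) = (s1, □, L) → [s1]□□y
Step 2: δ(s1, □) = (s0, □, L) → [s0]□□□y
Step 3: δ(s0, □) = (sA, y, R) → y[sA]□□y

The machine reaches the accept state sA and halts.

Answer: Accept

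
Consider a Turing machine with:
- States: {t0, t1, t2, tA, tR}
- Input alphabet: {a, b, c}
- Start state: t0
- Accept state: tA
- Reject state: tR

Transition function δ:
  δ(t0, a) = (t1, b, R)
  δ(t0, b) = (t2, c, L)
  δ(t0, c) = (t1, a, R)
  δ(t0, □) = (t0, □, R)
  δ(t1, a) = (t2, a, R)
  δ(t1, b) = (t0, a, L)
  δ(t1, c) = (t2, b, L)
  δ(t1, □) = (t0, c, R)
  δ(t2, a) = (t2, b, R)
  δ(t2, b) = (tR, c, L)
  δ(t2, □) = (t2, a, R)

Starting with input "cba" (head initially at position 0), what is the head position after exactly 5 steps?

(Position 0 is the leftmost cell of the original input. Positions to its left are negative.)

Execution trace (head position shown):
Step 0: [t0]cba  (head at position 0)
Step 1: move right → a[t1]ba  (head at position 1)
Step 2: move left → [t0]aaa  (head at position 0)
Step 3: move right → b[t1]aa  (head at position 1)
Step 4: move right → ba[t2]a  (head at position 2)
Step 5: move right → bab[t2]□  (head at position 3)

After 5 steps, the head is at position 3.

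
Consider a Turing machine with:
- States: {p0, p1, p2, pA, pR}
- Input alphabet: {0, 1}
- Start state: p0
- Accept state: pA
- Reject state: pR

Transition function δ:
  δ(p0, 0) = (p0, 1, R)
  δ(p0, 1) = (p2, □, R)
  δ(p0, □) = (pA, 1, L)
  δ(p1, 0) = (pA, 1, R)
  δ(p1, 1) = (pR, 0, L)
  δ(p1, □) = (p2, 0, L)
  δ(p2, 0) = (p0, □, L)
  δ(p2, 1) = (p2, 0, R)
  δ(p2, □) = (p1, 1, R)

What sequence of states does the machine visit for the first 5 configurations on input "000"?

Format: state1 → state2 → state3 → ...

Execution trace:
Initial: [p0]000
Step 1: δ(p0, 0) = (p0, 1, R) → 1[p0]00
Step 2: δ(p0, 0) = (p0, 1, R) → 11[p0]0
Step 3: δ(p0, 0) = (p0, 1, R) → 111[p0]□
Step 4: δ(p0, □) = (pA, 1, L) → 11[pA]11

The machine reaches the accept state pA and halts.

State sequence: p0 → p0 → p0 → p0 → pA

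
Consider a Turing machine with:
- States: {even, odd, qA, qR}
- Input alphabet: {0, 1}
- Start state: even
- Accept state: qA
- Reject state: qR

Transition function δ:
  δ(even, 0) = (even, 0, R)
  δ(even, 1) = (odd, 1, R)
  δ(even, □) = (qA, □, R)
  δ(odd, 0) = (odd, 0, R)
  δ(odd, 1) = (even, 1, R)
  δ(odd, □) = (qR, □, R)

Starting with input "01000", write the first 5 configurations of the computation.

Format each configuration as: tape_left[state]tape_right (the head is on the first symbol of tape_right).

Transitions applied:
Step 1: δ(even, 0) = (even, 0, R)
Step 2: δ(even, 1) = (odd, 1, R)
Step 3: δ(odd, 0) = (odd, 0, R)
Step 4: δ(odd, 0) = (odd, 0, R)

The first 5 configurations are:
[even]01000 ⊢ 0[even]1000 ⊢ 01[odd]000 ⊢ 010[odd]00 ⊢ 0100[odd]0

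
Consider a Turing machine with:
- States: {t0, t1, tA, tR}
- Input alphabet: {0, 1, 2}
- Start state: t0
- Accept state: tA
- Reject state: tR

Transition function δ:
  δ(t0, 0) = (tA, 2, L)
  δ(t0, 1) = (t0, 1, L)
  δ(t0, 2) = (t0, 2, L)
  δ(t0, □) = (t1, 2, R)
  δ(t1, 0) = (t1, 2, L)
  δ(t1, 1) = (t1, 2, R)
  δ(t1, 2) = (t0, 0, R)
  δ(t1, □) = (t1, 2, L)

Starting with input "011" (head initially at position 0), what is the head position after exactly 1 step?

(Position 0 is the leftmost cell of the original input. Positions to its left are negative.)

Execution trace (head position shown):
Step 0: [t0]011  (head at position 0)
Step 1: move left → [tA]□211  (head at position -1)

After 1 step, the head is at position -1.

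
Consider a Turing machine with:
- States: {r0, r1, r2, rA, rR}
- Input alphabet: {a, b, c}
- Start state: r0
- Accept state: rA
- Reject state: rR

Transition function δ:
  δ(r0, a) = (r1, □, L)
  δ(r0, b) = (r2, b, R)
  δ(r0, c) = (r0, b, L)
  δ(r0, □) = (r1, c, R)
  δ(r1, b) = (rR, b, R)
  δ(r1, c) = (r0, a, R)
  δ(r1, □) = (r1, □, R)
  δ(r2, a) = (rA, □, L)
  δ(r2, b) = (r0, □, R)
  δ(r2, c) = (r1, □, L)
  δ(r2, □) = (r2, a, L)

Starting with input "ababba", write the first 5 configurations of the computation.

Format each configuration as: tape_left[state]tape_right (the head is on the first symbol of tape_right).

Transitions applied:
Step 1: δ(r0, a) = (r1, □, L)
Step 2: δ(r1, □) = (r1, □, R)
Step 3: δ(r1, □) = (r1, □, R)
Step 4: δ(r1, b) = (rR, b, R)

The first 5 configurations are:
[r0]ababba ⊢ [r1]□□babba ⊢ □[r1]□babba ⊢ □□[r1]babba ⊢ □□b[rR]abba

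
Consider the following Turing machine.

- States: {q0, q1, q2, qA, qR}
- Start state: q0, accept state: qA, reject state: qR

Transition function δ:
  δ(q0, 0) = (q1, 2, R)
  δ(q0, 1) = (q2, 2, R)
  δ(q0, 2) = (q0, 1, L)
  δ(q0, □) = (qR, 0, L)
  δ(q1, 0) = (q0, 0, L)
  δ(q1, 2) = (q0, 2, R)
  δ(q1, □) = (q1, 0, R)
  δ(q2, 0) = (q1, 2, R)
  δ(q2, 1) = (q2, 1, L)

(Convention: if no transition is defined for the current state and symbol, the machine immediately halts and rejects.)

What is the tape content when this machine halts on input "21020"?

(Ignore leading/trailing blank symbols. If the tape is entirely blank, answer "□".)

Execution trace:
Initial: [q0]21020
Step 1: δ(q0, 2) = (q0, 1, L) → [q0]□11020
Step 2: δ(q0, □) = (qR, 0, L) → [qR]□011020

The machine reaches the reject state qR and halts.

Final tape (ignoring leading/trailing blanks): 011020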